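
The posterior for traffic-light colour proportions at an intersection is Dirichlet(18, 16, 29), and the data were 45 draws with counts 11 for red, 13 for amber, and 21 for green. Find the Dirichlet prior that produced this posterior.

For a Dirichlet(α) prior with multinomial counts c, the posterior is Dirichlet(α + c) componentwise.
Subtract each count from the matching posterior parameter: 18−11=7, 16−13=3, 29−21=8.

Dirichlet(7, 3, 8)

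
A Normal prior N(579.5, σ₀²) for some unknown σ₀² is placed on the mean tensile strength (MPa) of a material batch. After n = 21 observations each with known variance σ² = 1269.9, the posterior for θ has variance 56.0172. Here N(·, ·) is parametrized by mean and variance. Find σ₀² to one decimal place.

For the Normal–Normal model with known σ², precisions add: τ_n = τ₀ + n/σ².
So 1/σ₀² = 1/56.0172 − 21/1269.9 = 0.017852 − 0.016537 = 0.001315.
Hence σ₀² = 1/0.001315 ≈ 760.5.

σ₀² = 760.5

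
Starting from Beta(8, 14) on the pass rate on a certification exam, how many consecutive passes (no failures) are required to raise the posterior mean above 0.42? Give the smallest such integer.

k = 3

After k passes and 0 failures the posterior is Beta(8+k, 14), with mean (8+k)/(8+14+k).
Set (8+k)/(22+k) > 0.42 and solve: k > (0.42·22 − 8)/(1 − 0.42) = 2.138.
The smallest integer exceeding 2.138 is 3, and checking k=3: (11)/(25) = 0.4400 > 0.42.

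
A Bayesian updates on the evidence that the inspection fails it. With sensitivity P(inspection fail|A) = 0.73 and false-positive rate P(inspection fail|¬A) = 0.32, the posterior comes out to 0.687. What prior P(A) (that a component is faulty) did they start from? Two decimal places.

P(A) = 0.49

Bayes' rule in odds form gives O(A|E) = O(A)·[P(E|A)/P(E|¬A)], hence O(A) = O(A|E)/LR.
Posterior odds = 0.687/(1−0.687) = 2.1949. LR = 0.73/0.32 = 2.2812.
Prior odds = 2.1949/2.2812 = 0.9622, so P(A) = 0.9622/(1+0.9622) ≈ 0.49.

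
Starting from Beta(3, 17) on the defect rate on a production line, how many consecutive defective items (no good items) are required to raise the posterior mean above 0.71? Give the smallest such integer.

k = 39

After k defective items and 0 good items the posterior is Beta(3+k, 17), with mean (3+k)/(3+17+k).
Set (3+k)/(20+k) > 0.71 and solve: k > (0.71·20 − 3)/(1 − 0.71) = 38.621.
The smallest integer exceeding 38.621 is 39.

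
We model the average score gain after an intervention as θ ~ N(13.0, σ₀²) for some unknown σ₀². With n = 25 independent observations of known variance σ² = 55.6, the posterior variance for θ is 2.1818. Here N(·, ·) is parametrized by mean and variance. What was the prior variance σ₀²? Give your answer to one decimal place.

Posterior precision equals prior precision plus data precision: 1/σ_n² = 1/σ₀² + n/σ².
So 1/σ₀² = 1/2.1818 − 25/55.6 = 0.458337 − 0.449640 = 0.008697.
Hence σ₀² = 1/0.008697 ≈ 115.0.

σ₀² = 115.0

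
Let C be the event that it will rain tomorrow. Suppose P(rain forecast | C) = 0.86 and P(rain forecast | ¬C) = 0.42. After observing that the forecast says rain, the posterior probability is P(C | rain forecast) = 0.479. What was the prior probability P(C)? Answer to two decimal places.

In odds form, posterior odds = prior odds × likelihood ratio, so prior odds = posterior odds ÷ LR.
Posterior odds = 0.479/(1−0.479) = 0.9194. LR = 0.86/0.42 = 2.0476.
Prior odds = 0.9194/2.0476 = 0.4490, so P(C) = 0.4490/(1+0.4490) ≈ 0.31.

P(C) = 0.31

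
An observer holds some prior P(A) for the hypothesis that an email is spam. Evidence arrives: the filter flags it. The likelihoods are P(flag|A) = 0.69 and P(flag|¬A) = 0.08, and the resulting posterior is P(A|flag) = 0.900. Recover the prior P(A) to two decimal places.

P(A) = 0.51

In odds form, posterior odds = prior odds × likelihood ratio, so prior odds = posterior odds ÷ LR.
Posterior odds = 0.900/(1−0.900) = 9.0000. LR = 0.69/0.08 = 8.6250.
Prior odds = 9.0000/8.6250 = 1.0435, so P(A) = 1.0435/(1+1.0435) ≈ 0.51.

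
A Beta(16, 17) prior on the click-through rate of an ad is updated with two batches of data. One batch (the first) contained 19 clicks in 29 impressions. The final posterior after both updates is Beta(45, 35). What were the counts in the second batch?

10 clicks and 8 non-clicks

Because Beta–binomial updating is additive in the counts, the combined data contributed (α_post−α_prior, β_post−β_prior) successes and failures.
Total across both batches: 45−16=29 clicks, 35−17=18 non-clicks.
Subtract the first batch: 29−19=10 clicks and 18−10=8 non-clicks.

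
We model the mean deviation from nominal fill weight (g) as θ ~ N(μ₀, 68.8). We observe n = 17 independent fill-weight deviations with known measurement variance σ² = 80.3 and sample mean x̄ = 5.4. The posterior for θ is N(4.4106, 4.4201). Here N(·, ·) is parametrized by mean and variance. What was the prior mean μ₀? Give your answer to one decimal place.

With known observation variance, the Normal–Normal posterior has precision τ_n = τ₀ + n/σ² and mean μ_n = (τ₀μ₀ + (n/σ²)x̄)/τ_n.
Here τ₀ = 1/68.8 = 0.014535 and τ_data = 17/80.3 = 0.211706, so τ_n = 0.226241.
Rearranging for μ₀: μ₀ = (μ_n·τ_n − τ_data·x̄)/τ₀ = (4.4106·0.226241 − 0.211706·5.4) / 0.014535 = -0.145354/0.014535 ≈ -10.0.

μ₀ = -10.0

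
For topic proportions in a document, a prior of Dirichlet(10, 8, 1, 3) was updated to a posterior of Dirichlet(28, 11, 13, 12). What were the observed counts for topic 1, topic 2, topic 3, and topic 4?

counts (18, 3, 12, 9)

For a Dirichlet(α) prior with multinomial counts c, the posterior is Dirichlet(α + c) componentwise.
Counts are posterior − prior componentwise: 28−10=18, 11−8=3, 13−1=12, 12−3=9.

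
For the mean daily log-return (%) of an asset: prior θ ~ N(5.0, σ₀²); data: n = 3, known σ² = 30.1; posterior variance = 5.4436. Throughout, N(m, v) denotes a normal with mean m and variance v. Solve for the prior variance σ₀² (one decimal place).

σ₀² = 11.9

Posterior precision equals prior precision plus data precision: 1/σ_n² = 1/σ₀² + n/σ².
So 1/σ₀² = 1/5.4436 − 3/30.1 = 0.183702 − 0.099668 = 0.084034.
Hence σ₀² = 1/0.084034 ≈ 11.9.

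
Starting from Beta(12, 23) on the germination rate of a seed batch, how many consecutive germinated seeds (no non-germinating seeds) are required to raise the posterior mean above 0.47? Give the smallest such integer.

k = 9

After k germinated seeds and 0 non-germinating seeds the posterior is Beta(12+k, 23), with mean (12+k)/(12+23+k).
Set (12+k)/(35+k) > 0.47 and solve: k > (0.47·35 − 12)/(1 − 0.47) = 8.396.
The smallest integer exceeding 8.396 is 9.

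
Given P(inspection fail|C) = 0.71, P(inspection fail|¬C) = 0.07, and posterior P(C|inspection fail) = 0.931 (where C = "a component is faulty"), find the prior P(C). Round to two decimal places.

Bayes' rule in odds form gives O(C|E) = O(C)·[P(E|C)/P(E|¬C)], hence O(C) = O(C|E)/LR.
Posterior odds = 0.931/(1−0.931) = 13.4928. LR = 0.71/0.07 = 10.1429.
Prior odds = 13.4928/10.1429 = 1.3303, so P(C) = 1.3303/(1+1.3303) ≈ 0.57.

P(C) = 0.57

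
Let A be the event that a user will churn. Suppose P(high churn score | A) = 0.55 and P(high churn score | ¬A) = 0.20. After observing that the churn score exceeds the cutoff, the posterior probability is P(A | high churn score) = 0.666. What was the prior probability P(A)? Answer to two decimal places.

Bayes' rule in odds form gives O(A|E) = O(A)·[P(E|A)/P(E|¬A)], hence O(A) = O(A|E)/LR.
Posterior odds = 0.666/(1−0.666) = 1.9940. LR = 0.55/0.20 = 2.7500.
Prior odds = 1.9940/2.7500 = 0.7251, so P(A) = 0.7251/(1+0.7251) ≈ 0.42.

P(A) = 0.42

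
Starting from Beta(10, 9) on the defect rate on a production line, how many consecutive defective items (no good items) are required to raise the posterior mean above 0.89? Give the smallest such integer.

After k defective items and 0 good items the posterior is Beta(10+k, 9), with mean (10+k)/(10+9+k).
Set (10+k)/(19+k) > 0.89 and solve: k > (0.89·19 − 10)/(1 − 0.89) = 62.818.
The smallest integer exceeding 62.818 is 63, and checking k=63: (73)/(82) = 0.8902 > 0.89.

k = 63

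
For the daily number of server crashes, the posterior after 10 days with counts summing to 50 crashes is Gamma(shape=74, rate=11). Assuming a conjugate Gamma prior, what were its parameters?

Gamma–Poisson conjugacy: posterior shape = α + Σxᵢ, posterior rate = β + n.
So α = 74 − 50 = 24 and β = 11 − 10 = 1.

Gamma(shape=24, rate=1)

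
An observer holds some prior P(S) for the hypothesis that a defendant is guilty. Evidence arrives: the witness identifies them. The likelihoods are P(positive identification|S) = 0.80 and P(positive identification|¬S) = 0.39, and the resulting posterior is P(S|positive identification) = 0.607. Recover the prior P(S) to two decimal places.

Bayes' rule in odds form gives O(S|E) = O(S)·[P(E|S)/P(E|¬S)], hence O(S) = O(S|E)/LR.
Posterior odds = 0.607/(1−0.607) = 1.5445. LR = 0.80/0.39 = 2.0513.
Prior odds = 1.5445/2.0513 = 0.7529, so P(S) = 0.7529/(1+0.7529) ≈ 0.43.

P(S) = 0.43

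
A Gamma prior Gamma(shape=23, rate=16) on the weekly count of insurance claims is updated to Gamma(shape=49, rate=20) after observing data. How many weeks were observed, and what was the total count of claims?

n = 4 weeks with total 26 claims

Gamma–Poisson conjugacy: posterior shape = α + Σxᵢ, posterior rate = β + n.
Matching: Σxᵢ = 49 − 23 = 26 and n = 20 − 16 = 4.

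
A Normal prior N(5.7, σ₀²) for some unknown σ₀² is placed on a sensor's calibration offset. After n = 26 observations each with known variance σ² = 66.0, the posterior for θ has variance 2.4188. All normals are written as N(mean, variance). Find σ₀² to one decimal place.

σ₀² = 51.3

Posterior precision equals prior precision plus data precision: 1/σ_n² = 1/σ₀² + n/σ².
So 1/σ₀² = 1/2.4188 − 26/66.0 = 0.413428 − 0.393939 = 0.019489.
Hence σ₀² = 1/0.019489 ≈ 51.3.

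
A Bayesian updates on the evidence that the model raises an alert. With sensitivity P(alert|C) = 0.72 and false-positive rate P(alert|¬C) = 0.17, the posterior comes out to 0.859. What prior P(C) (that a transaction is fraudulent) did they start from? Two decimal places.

Bayes' rule in odds form gives O(C|E) = O(C)·[P(E|C)/P(E|¬C)], hence O(C) = O(C|E)/LR.
Posterior odds = 0.859/(1−0.859) = 6.0922. LR = 0.72/0.17 = 4.2353.
Prior odds = 6.0922/4.2353 = 1.4384, so P(C) = 1.4384/(1+1.4384) ≈ 0.59.

P(C) = 0.59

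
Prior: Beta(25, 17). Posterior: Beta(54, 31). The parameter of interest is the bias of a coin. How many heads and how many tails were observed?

Under Beta–binomial conjugacy the posterior parameters are (α+s, β+f).
Match parameters: s=54−25=29, f=31−17=14.

29 heads and 14 tails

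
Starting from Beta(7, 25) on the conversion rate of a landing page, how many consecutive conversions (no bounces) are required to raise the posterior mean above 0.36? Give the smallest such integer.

After k conversions and 0 bounces the posterior is Beta(7+k, 25), with mean (7+k)/(7+25+k).
Set (7+k)/(32+k) > 0.36 and solve: k > (0.36·32 − 7)/(1 − 0.36) = 7.062.
The smallest integer exceeding 7.062 is 8.

k = 8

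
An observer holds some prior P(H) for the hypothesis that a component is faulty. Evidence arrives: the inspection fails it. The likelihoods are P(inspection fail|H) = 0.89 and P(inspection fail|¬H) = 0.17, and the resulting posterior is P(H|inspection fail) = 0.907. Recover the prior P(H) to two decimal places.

P(H) = 0.65

Bayes' rule in odds form gives O(H|E) = O(H)·[P(E|H)/P(E|¬H)], hence O(H) = O(H|E)/LR.
Posterior odds = 0.907/(1−0.907) = 9.7527. LR = 0.89/0.17 = 5.2353.
Prior odds = 9.7527/5.2353 = 1.8629, so P(H) = 1.8629/(1+1.8629) ≈ 0.65.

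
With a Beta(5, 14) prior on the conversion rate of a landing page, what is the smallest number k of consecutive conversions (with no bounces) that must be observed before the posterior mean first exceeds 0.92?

After k conversions and 0 bounces the posterior is Beta(5+k, 14), with mean (5+k)/(5+14+k).
Set (5+k)/(19+k) > 0.92 and solve: k > (0.92·19 − 5)/(1 − 0.92) = 156.000.
The smallest integer exceeding 156.000 is 157, and checking k=157: (162)/(176) = 0.9205 > 0.92.

k = 157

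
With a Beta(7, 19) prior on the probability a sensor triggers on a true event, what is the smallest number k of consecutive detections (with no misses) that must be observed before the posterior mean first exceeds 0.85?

After k detections and 0 misses the posterior is Beta(7+k, 19), with mean (7+k)/(7+19+k).
Set (7+k)/(26+k) > 0.85 and solve: k > (0.85·26 − 7)/(1 − 0.85) = 100.667.
The smallest integer exceeding 100.667 is 101.

k = 101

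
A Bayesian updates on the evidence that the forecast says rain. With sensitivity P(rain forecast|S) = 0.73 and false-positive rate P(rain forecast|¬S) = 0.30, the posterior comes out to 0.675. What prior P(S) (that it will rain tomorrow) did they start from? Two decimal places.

P(S) = 0.46

In odds form, posterior odds = prior odds × likelihood ratio, so prior odds = posterior odds ÷ LR.
Posterior odds = 0.675/(1−0.675) = 2.0769. LR = 0.73/0.30 = 2.4333.
Prior odds = 2.0769/2.4333 = 0.8535, so P(S) = 0.8535/(1+0.8535) ≈ 0.46.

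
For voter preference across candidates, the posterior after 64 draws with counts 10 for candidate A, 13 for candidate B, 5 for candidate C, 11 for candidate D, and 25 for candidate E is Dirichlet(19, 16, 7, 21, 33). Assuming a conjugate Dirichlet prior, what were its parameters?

Dirichlet(9, 3, 2, 10, 8)

For a Dirichlet(α) prior with multinomial counts c, the posterior is Dirichlet(α + c) componentwise.
Subtract each count from the matching posterior parameter: 19−10=9, 16−13=3, 7−5=2, 21−11=10, 33−25=8.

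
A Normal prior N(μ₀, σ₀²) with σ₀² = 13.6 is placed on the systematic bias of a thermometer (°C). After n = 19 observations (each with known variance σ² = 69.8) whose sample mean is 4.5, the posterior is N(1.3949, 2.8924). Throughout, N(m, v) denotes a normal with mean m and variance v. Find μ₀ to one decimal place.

μ₀ = -10.1

With known observation variance, the Normal–Normal posterior has precision τ_n = τ₀ + n/σ² and mean μ_n = (τ₀μ₀ + (n/σ²)x̄)/τ_n.
Here τ₀ = 1/13.6 = 0.073529 and τ_data = 19/69.8 = 0.272206, so τ_n = 0.345735.
Rearranging for μ₀: μ₀ = (μ_n·τ_n − τ_data·x̄)/τ₀ = (1.3949·0.345735 − 0.272206·4.5) / 0.073529 = -0.742661/0.073529 ≈ -10.1.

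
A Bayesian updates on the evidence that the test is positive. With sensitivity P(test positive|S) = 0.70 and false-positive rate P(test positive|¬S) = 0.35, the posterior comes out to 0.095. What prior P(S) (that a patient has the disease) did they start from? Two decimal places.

Bayes' rule in odds form gives O(S|E) = O(S)·[P(E|S)/P(E|¬S)], hence O(S) = O(S|E)/LR.
Posterior odds = 0.095/(1−0.095) = 0.1050. LR = 0.70/0.35 = 2.0000.
Prior odds = 0.1050/2.0000 = 0.0525, so P(S) = 0.0525/(1+0.0525) ≈ 0.05.

P(S) = 0.05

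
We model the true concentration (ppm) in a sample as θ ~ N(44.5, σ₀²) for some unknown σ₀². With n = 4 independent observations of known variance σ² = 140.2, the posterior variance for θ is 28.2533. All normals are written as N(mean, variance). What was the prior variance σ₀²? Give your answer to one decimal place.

σ₀² = 145.7

Posterior precision equals prior precision plus data precision: 1/σ_n² = 1/σ₀² + n/σ².
So 1/σ₀² = 1/28.2533 − 4/140.2 = 0.035394 − 0.028531 = 0.006863.
Hence σ₀² = 1/0.006863 ≈ 145.7.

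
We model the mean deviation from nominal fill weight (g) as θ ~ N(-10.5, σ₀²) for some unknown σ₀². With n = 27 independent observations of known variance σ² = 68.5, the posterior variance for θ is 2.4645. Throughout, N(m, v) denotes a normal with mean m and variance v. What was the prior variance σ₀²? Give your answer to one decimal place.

For the Normal–Normal model with known σ², precisions add: τ_n = τ₀ + n/σ².
So 1/σ₀² = 1/2.4645 − 27/68.5 = 0.405762 − 0.394161 = 0.011601.
Hence σ₀² = 1/0.011601 ≈ 86.2.

σ₀² = 86.2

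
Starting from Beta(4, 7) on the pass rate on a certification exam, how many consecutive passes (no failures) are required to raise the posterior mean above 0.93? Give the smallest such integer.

After k passes and 0 failures the posterior is Beta(4+k, 7), with mean (4+k)/(4+7+k).
Set (4+k)/(11+k) > 0.93 and solve: k > (0.93·11 − 4)/(1 − 0.93) = 89.000.
The smallest integer exceeding 89.000 is 90.

k = 90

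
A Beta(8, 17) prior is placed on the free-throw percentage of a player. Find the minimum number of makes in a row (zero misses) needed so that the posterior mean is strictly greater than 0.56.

k = 14

After k makes and 0 misses the posterior is Beta(8+k, 17), with mean (8+k)/(8+17+k).
Set (8+k)/(25+k) > 0.56 and solve: k > (0.56·25 − 8)/(1 − 0.56) = 13.636.
The smallest integer exceeding 13.636 is 14, and checking k=14: (22)/(39) = 0.5641 > 0.56.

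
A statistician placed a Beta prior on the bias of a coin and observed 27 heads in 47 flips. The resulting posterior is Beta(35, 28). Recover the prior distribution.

Beta(8, 8)

Beta is conjugate to the binomial likelihood: posterior = Beta(a+s, b+f).
Subtract the data counts: 35−27=8, 28−20=8.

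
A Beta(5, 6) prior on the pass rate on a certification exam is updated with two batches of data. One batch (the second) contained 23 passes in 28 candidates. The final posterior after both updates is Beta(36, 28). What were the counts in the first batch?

8 passes and 17 failures

Sequential conjugate updates are equivalent to a single update on the pooled data, so total successes = posterior α − prior α and total failures = posterior β − prior β.
Total across both batches: 36−5=31 passes, 28−6=22 failures.
Subtract the second batch: 31−23=8 passes and 22−5=17 failures.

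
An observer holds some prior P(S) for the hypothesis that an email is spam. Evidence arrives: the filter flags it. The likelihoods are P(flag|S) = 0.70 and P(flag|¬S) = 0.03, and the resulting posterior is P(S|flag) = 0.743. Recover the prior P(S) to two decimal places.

Bayes' rule in odds form gives O(S|E) = O(S)·[P(E|S)/P(E|¬S)], hence O(S) = O(S|E)/LR.
Posterior odds = 0.743/(1−0.743) = 2.8911. LR = 0.70/0.03 = 23.3333.
Prior odds = 2.8911/23.3333 = 0.1239, so P(S) = 0.1239/(1+0.1239) ≈ 0.11.

P(S) = 0.11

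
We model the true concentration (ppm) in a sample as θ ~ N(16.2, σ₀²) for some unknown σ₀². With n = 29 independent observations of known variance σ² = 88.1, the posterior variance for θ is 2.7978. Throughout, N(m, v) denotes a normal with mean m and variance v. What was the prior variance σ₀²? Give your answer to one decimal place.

Posterior precision equals prior precision plus data precision: 1/σ_n² = 1/σ₀² + n/σ².
So 1/σ₀² = 1/2.7978 − 29/88.1 = 0.357424 − 0.329171 = 0.028253.
Hence σ₀² = 1/0.028253 ≈ 35.4.

σ₀² = 35.4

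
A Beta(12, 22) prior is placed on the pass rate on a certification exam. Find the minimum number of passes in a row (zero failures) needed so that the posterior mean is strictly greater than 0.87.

After k passes and 0 failures the posterior is Beta(12+k, 22), with mean (12+k)/(12+22+k).
Set (12+k)/(34+k) > 0.87 and solve: k > (0.87·34 − 12)/(1 − 0.87) = 135.231.
The smallest integer exceeding 135.231 is 136, and checking k=136: (148)/(170) = 0.8706 > 0.87.

k = 136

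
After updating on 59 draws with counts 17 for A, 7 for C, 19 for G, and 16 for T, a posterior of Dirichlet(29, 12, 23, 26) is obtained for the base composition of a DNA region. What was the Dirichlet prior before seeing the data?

Dirichlet(12, 5, 4, 10)

For a Dirichlet(α) prior with multinomial counts c, the posterior is Dirichlet(α + c) componentwise.
Subtract each count from the matching posterior parameter: 29−17=12, 12−7=5, 23−19=4, 26−16=10.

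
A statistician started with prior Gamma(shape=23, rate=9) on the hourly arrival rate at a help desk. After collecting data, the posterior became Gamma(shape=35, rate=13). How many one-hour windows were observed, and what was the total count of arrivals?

A Gamma(α, β) prior (rate parametrization) on a Poisson rate with n observations summing to S gives posterior Gamma(α+S, β+n).
Matching: Σxᵢ = 35 − 23 = 12 and n = 13 − 9 = 4.

n = 4 one-hour windows with total 12 arrivals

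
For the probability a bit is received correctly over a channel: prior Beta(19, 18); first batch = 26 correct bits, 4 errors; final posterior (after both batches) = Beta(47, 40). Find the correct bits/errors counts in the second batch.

2 correct bits and 18 errors

Because Beta–binomial updating is additive in the counts, the combined data contributed (α_post−α_prior, β_post−β_prior) successes and failures.
Total across both batches: 47−19=28 correct bits, 40−18=22 errors.
Subtract the first batch: 28−26=2 correct bits and 22−4=18 errors.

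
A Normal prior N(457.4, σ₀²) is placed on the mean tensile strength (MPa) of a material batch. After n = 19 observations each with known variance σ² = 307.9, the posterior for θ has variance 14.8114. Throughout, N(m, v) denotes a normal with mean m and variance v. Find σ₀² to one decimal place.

σ₀² = 172.2

Posterior precision equals prior precision plus data precision: 1/σ_n² = 1/σ₀² + n/σ².
So 1/σ₀² = 1/14.8114 − 19/307.9 = 0.067516 − 0.061708 = 0.005808.
Hence σ₀² = 1/0.005808 ≈ 172.2.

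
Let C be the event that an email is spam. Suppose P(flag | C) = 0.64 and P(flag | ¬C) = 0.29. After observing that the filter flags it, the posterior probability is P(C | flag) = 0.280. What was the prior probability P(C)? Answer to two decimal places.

P(C) = 0.15

In odds form, posterior odds = prior odds × likelihood ratio, so prior odds = posterior odds ÷ LR.
Posterior odds = 0.280/(1−0.280) = 0.3889. LR = 0.64/0.29 = 2.2069.
Prior odds = 0.3889/2.2069 = 0.1762, so P(C) = 0.1762/(1+0.1762) ≈ 0.15.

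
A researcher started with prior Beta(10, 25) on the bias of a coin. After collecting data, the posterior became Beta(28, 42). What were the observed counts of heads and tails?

18 heads and 17 tails

Beta is conjugate to the binomial likelihood: posterior = Beta(α+s, β+f).
Match parameters: s=28−10=18, f=42−25=17.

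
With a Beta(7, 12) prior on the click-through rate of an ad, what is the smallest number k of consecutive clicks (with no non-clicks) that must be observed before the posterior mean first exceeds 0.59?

After k clicks and 0 non-clicks the posterior is Beta(7+k, 12), with mean (7+k)/(7+12+k).
Set (7+k)/(19+k) > 0.59 and solve: k > (0.59·19 − 7)/(1 − 0.59) = 10.268.
The smallest integer exceeding 10.268 is 11, and checking k=11: (18)/(30) = 0.6000 > 0.59.

k = 11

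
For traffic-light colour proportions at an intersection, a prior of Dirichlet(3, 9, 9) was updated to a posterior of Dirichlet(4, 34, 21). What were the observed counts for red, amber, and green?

For a Dirichlet(α) prior with multinomial counts c, the posterior is Dirichlet(α + c) componentwise.
Counts are posterior − prior componentwise: 4−3=1, 34−9=25, 21−9=12.

counts (1, 25, 12)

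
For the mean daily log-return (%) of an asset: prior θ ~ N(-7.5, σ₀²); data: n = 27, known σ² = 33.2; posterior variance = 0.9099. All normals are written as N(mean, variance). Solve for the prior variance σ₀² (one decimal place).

Posterior precision equals prior precision plus data precision: 1/σ_n² = 1/σ₀² + n/σ².
So 1/σ₀² = 1/0.9099 − 27/33.2 = 1.099022 − 0.813253 = 0.285769.
Hence σ₀² = 1/0.285769 ≈ 3.5.

σ₀² = 3.5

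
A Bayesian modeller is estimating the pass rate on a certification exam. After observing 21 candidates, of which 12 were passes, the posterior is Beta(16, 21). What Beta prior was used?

Under Beta–binomial conjugacy the posterior parameters are (α+s, β+f).
Subtract the data counts: 16−12=4, 21−9=12.

Beta(4, 12)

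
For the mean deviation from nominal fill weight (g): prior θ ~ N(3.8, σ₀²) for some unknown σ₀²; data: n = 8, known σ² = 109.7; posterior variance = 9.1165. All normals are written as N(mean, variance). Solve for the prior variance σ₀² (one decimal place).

σ₀² = 27.2

Posterior precision equals prior precision plus data precision: 1/σ_n² = 1/σ₀² + n/σ².
So 1/σ₀² = 1/9.1165 − 8/109.7 = 0.109691 − 0.072926 = 0.036765.
Hence σ₀² = 1/0.036765 ≈ 27.2.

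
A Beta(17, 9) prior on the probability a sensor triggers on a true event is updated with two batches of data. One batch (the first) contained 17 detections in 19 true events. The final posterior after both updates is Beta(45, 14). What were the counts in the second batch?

Because Beta–binomial updating is additive in the counts, the combined data contributed (α_post−α_prior, β_post−β_prior) successes and failures.
Total across both batches: 45−17=28 detections, 14−9=5 misses.
Subtract the first batch: 28−17=11 detections and 5−2=3 misses.

11 detections and 3 misses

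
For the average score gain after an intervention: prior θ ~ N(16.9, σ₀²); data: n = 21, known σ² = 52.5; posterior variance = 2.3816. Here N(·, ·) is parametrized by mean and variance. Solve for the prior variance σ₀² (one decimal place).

For the Normal–Normal model with known σ², precisions add: τ_n = τ₀ + n/σ².
So 1/σ₀² = 1/2.3816 − 21/52.5 = 0.419886 − 0.400000 = 0.019886.
Hence σ₀² = 1/0.019886 ≈ 50.3.

σ₀² = 50.3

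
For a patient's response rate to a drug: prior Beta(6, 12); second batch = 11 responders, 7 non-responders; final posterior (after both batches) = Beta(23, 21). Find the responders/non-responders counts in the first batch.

6 responders and 2 non-responders

Because Beta–binomial updating is additive in the counts, the combined data contributed (α_post−α_prior, β_post−β_prior) successes and failures.
Total across both batches: 23−6=17 responders, 21−12=9 non-responders.
Subtract the second batch: 17−11=6 responders and 9−7=2 non-responders.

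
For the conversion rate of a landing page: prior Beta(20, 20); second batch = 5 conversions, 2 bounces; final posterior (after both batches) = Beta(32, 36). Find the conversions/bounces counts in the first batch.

Sequential conjugate updates are equivalent to a single update on the pooled data, so total successes = posterior α − prior α and total failures = posterior β − prior β.
Total across both batches: 32−20=12 conversions, 36−20=16 bounces.
Subtract the second batch: 12−5=7 conversions and 16−2=14 bounces.

7 conversions and 14 bounces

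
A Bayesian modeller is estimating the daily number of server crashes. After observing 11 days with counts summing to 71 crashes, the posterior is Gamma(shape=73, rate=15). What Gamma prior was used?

A Gamma(α, β) prior (rate parametrization) on a Poisson rate with n observations summing to S gives posterior Gamma(α+S, β+n).
So α = 73 − 71 = 2 and β = 15 − 11 = 4.

Gamma(shape=2, rate=4)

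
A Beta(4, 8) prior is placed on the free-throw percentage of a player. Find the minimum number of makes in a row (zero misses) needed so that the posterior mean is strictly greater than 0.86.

k = 46

After k makes and 0 misses the posterior is Beta(4+k, 8), with mean (4+k)/(4+8+k).
Set (4+k)/(12+k) > 0.86 and solve: k > (0.86·12 − 4)/(1 − 0.86) = 45.143.
The smallest integer exceeding 45.143 is 46.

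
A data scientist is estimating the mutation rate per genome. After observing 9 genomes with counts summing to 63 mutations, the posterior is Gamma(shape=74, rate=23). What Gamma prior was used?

A Gamma(α, β) prior (rate parametrization) on a Poisson rate with n observations summing to S gives posterior Gamma(α+S, β+n).
So α = 74 − 63 = 11 and β = 23 − 9 = 14.

Gamma(shape=11, rate=14)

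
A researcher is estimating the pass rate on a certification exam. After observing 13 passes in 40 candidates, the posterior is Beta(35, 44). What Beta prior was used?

A Beta(a, b) prior with s successes and f failures in binomial data gives a Beta(a+s, b+f) posterior.
Subtract the data counts: 35−13=22, 44−27=17.

Beta(22, 17)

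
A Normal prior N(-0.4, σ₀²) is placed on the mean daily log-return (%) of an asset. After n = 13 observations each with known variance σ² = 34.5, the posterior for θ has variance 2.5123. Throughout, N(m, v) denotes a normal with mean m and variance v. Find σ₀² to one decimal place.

Posterior precision equals prior precision plus data precision: 1/σ_n² = 1/σ₀² + n/σ².
So 1/σ₀² = 1/2.5123 − 13/34.5 = 0.398042 − 0.376812 = 0.021230.
Hence σ₀² = 1/0.021230 ≈ 47.1.

σ₀² = 47.1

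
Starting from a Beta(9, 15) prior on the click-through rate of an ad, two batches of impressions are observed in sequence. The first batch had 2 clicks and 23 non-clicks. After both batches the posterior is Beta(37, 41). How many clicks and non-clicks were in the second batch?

Because Beta–binomial updating is additive in the counts, the combined data contributed (α_post−α_prior, β_post−β_prior) successes and failures.
Total across both batches: 37−9=28 clicks, 41−15=26 non-clicks.
Subtract the first batch: 28−2=26 clicks and 26−23=3 non-clicks.

26 clicks and 3 non-clicks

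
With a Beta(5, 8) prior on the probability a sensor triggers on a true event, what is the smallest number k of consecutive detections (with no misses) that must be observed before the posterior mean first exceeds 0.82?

k = 32

After k detections and 0 misses the posterior is Beta(5+k, 8), with mean (5+k)/(5+8+k).
Set (5+k)/(13+k) > 0.82 and solve: k > (0.82·13 − 5)/(1 − 0.82) = 31.444.
The smallest integer exceeding 31.444 is 32.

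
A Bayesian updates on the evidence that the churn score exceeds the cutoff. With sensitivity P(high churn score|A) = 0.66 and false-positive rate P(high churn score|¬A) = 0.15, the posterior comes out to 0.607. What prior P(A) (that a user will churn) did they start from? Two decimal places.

In odds form, posterior odds = prior odds × likelihood ratio, so prior odds = posterior odds ÷ LR.
Posterior odds = 0.607/(1−0.607) = 1.5445. LR = 0.66/0.15 = 4.4000.
Prior odds = 1.5445/4.4000 = 0.3510, so P(A) = 0.3510/(1+0.3510) ≈ 0.26.

P(A) = 0.26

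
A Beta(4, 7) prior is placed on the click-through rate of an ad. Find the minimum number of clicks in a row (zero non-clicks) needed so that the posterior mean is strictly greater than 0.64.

k = 9

After k clicks and 0 non-clicks the posterior is Beta(4+k, 7), with mean (4+k)/(4+7+k).
Set (4+k)/(11+k) > 0.64 and solve: k > (0.64·11 − 4)/(1 − 0.64) = 8.444.
The smallest integer exceeding 8.444 is 9.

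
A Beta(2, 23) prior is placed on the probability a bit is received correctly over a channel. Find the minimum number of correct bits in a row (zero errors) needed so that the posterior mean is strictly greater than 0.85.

After k correct bits and 0 errors the posterior is Beta(2+k, 23), with mean (2+k)/(2+23+k).
Set (2+k)/(25+k) > 0.85 and solve: k > (0.85·25 − 2)/(1 − 0.85) = 128.333.
The smallest integer exceeding 128.333 is 129.

k = 129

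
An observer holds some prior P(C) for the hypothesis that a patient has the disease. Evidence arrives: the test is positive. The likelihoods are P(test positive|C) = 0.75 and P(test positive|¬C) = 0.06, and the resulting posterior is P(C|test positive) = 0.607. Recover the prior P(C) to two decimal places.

In odds form, posterior odds = prior odds × likelihood ratio, so prior odds = posterior odds ÷ LR.
Posterior odds = 0.607/(1−0.607) = 1.5445. LR = 0.75/0.06 = 12.5000.
Prior odds = 1.5445/12.5000 = 0.1236, so P(C) = 0.1236/(1+0.1236) ≈ 0.11.

P(C) = 0.11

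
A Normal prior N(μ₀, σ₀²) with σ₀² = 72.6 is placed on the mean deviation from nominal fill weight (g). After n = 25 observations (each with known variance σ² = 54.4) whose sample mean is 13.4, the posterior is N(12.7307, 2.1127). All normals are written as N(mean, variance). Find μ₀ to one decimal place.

The posterior mean is a precision-weighted average: μ_n = (τ₀μ₀ + τ_data·x̄)/(τ₀+τ_data), with τ₀=1/σ₀² and τ_data=n/σ².
Here τ₀ = 1/72.6 = 0.013774 and τ_data = 25/54.4 = 0.459559, so τ_n = 0.473333.
Rearranging for μ₀: μ₀ = (μ_n·τ_n − τ_data·x̄)/τ₀ = (12.7307·0.473333 − 0.459559·13.4) / 0.013774 = -0.132230/0.013774 ≈ -9.6.

μ₀ = -9.6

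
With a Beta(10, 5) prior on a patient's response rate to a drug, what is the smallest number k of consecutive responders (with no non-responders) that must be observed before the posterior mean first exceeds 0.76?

k = 6

After k responders and 0 non-responders the posterior is Beta(10+k, 5), with mean (10+k)/(10+5+k).
Set (10+k)/(15+k) > 0.76 and solve: k > (0.76·15 − 10)/(1 − 0.76) = 5.833.
The smallest integer exceeding 5.833 is 6.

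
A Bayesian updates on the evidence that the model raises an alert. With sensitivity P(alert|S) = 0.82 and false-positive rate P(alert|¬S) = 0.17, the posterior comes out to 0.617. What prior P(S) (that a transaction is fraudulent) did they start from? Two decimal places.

P(S) = 0.25

In odds form, posterior odds = prior odds × likelihood ratio, so prior odds = posterior odds ÷ LR.
Posterior odds = 0.617/(1−0.617) = 1.6110. LR = 0.82/0.17 = 4.8235.
Prior odds = 1.6110/4.8235 = 0.3340, so P(S) = 0.3340/(1+0.3340) ≈ 0.25.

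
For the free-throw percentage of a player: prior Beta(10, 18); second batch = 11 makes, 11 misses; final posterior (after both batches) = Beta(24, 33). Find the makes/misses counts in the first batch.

3 makes and 4 misses

Because Beta–binomial updating is additive in the counts, the combined data contributed (α_post−α_prior, β_post−β_prior) successes and failures.
Total across both batches: 24−10=14 makes, 33−18=15 misses.
Subtract the second batch: 14−11=3 makes and 15−11=4 misses.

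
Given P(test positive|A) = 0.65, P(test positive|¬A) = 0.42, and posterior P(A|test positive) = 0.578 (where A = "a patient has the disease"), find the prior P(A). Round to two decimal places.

P(A) = 0.47

Bayes' rule in odds form gives O(A|E) = O(A)·[P(E|A)/P(E|¬A)], hence O(A) = O(A|E)/LR.
Posterior odds = 0.578/(1−0.578) = 1.3697. LR = 0.65/0.42 = 1.5476.
Prior odds = 1.3697/1.5476 = 0.8850, so P(A) = 0.8850/(1+0.8850) ≈ 0.47.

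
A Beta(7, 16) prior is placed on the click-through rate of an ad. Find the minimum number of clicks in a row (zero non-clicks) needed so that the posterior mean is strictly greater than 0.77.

k = 47

After k clicks and 0 non-clicks the posterior is Beta(7+k, 16), with mean (7+k)/(7+16+k).
Set (7+k)/(23+k) > 0.77 and solve: k > (0.77·23 − 7)/(1 − 0.77) = 46.565.
The smallest integer exceeding 46.565 is 47, and checking k=47: (54)/(70) = 0.7714 > 0.77.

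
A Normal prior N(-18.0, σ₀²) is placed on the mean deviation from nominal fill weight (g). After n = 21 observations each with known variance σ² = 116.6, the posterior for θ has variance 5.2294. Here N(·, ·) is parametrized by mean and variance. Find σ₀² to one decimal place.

Posterior precision equals prior precision plus data precision: 1/σ_n² = 1/σ₀² + n/σ².
So 1/σ₀² = 1/5.2294 − 21/116.6 = 0.191227 − 0.180103 = 0.011124.
Hence σ₀² = 1/0.011124 ≈ 89.9.

σ₀² = 89.9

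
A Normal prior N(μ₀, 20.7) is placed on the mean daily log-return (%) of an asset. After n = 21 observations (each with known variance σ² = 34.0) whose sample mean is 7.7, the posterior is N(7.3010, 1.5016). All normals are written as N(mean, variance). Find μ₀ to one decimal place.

μ₀ = 2.2

With known observation variance, the Normal–Normal posterior has precision τ_n = τ₀ + n/σ² and mean μ_n = (τ₀μ₀ + (n/σ²)x̄)/τ_n.
Here τ₀ = 1/20.7 = 0.048309 and τ_data = 21/34.0 = 0.617647, so τ_n = 0.665956.
Rearranging for μ₀: μ₀ = (μ_n·τ_n − τ_data·x̄)/τ₀ = (7.3010·0.665956 − 0.617647·7.7) / 0.048309 = 0.106263/0.048309 ≈ 2.2.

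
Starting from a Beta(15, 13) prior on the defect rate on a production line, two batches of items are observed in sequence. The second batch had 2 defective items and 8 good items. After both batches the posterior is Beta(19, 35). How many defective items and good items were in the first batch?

Sequential conjugate updates are equivalent to a single update on the pooled data, so total successes = posterior α − prior α and total failures = posterior β − prior β.
Total across both batches: 19−15=4 defective items, 35−13=22 good items.
Subtract the second batch: 4−2=2 defective items and 22−8=14 good items.

2 defective items and 14 good items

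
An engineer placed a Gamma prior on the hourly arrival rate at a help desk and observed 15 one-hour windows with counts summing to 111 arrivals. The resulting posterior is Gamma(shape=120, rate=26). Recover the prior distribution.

Gamma–Poisson conjugacy: posterior shape = α + Σxᵢ, posterior rate = β + n.
So α = 120 − 111 = 9 and β = 26 − 15 = 11.

Gamma(shape=9, rate=11)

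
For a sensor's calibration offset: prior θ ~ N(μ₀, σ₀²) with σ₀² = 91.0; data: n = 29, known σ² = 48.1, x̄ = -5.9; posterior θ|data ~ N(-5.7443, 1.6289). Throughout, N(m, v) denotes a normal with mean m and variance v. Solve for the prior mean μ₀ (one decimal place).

The posterior mean is a precision-weighted average: μ_n = (τ₀μ₀ + τ_data·x̄)/(τ₀+τ_data), with τ₀=1/σ₀² and τ_data=n/σ².
Here τ₀ = 1/91.0 = 0.010989 and τ_data = 29/48.1 = 0.602911, so τ_n = 0.613900.
Rearranging for μ₀: μ₀ = (μ_n·τ_n − τ_data·x̄)/τ₀ = (-5.7443·0.613900 − 0.602911·-5.9) / 0.010989 = 0.030749/0.010989 ≈ 2.8.

μ₀ = 2.8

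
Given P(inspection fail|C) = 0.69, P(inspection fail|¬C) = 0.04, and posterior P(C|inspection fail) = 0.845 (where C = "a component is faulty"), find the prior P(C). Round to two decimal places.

P(C) = 0.24

Bayes' rule in odds form gives O(C|E) = O(C)·[P(E|C)/P(E|¬C)], hence O(C) = O(C|E)/LR.
Posterior odds = 0.845/(1−0.845) = 5.4516. LR = 0.69/0.04 = 17.2500.
Prior odds = 5.4516/17.2500 = 0.3160, so P(C) = 0.3160/(1+0.3160) ≈ 0.24.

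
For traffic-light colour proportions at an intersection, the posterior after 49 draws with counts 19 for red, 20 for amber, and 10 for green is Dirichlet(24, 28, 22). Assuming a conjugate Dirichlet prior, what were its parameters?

For a Dirichlet(α) prior with multinomial counts c, the posterior is Dirichlet(α + c) componentwise.
Subtract each count from the matching posterior parameter: 24−19=5, 28−20=8, 22−10=12.

Dirichlet(5, 8, 12)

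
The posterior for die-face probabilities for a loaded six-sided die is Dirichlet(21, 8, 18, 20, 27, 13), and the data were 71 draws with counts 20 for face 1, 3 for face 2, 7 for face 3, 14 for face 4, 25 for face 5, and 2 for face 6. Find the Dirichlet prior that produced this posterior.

Dirichlet(1, 5, 11, 6, 2, 11)

For a Dirichlet(α) prior with multinomial counts c, the posterior is Dirichlet(α + c) componentwise.
Subtract each count from the matching posterior parameter: 21−20=1, 8−3=5, 18−7=11, 20−14=6, 27−25=2, 13−2=11.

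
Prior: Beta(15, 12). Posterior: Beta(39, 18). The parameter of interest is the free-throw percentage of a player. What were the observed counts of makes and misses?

24 makes and 6 misses

A Beta(a, b) prior with s successes and f failures in binomial data gives a Beta(a+s, b+f) posterior.
Match parameters: s=39−15=24, f=18−12=6.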